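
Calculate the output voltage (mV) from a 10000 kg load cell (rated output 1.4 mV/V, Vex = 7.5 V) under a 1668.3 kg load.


Vout = rated_output * Vex * (load / capacity).
Vout = 1.4 * 7.5 * (1668.3 / 10000)
Vout = 1.4 * 7.5 * 0.16683
Vout = 1.752 mV

1.752 mV


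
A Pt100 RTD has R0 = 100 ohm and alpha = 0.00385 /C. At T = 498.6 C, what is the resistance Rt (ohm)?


The RTD equation: Rt = R0 * (1 + alpha * T).
Rt = 100 * (1 + 0.00385 * 498.6)
Rt = 100 * (1 + 1.91961)
Rt = 100 * 2.91961
Rt = 291.961 ohm

291.961 ohm


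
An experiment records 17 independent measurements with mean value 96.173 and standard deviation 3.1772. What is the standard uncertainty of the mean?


The standard uncertainty for Type A evaluation is u = s / sqrt(n).
u = 3.1772 / sqrt(17)
u = 3.1772 / 4.1231
u = 0.7706

0.7706


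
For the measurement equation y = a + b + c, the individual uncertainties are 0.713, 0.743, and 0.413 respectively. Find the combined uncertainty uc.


For a sum of independent quantities, uc = sqrt(u1^2 + u2^2 + u3^2).
uc = sqrt(0.713^2 + 0.743^2 + 0.413^2)
uc = sqrt(0.508369 + 0.552049 + 0.170569)
uc = 1.1095

1.1095


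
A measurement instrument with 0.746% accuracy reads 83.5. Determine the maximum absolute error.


Absolute error = (accuracy% / 100) * reading.
Error = (0.746 / 100) * 83.5
Error = 0.00746 * 83.5
Error = 0.6229

0.6229


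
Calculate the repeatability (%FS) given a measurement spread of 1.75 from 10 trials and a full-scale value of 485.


Repeatability = (spread / full scale) * 100%.
R = (1.75 / 485) * 100
R = 0.361 %FS

0.361 %FS


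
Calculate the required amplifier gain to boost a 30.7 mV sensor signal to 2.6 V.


Gain = Vout / Vin (converting to same units).
G = 2.6 V / 30.7 mV
G = 2600.0 mV / 30.7 mV
G = 84.69

84.69


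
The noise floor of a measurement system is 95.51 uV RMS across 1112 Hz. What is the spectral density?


Noise spectral density = Vrms / sqrt(BW).
NSD = 95.51 / sqrt(1112)
NSD = 95.51 / 33.3467
NSD = 2.8642 uV/sqrt(Hz)

2.8642 uV/sqrt(Hz)


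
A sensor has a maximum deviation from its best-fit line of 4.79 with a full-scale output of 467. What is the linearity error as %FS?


Linearity error = (max deviation / full scale) * 100%.
Linearity = (4.79 / 467) * 100
Linearity = 1.026 %FS

1.026 %FS


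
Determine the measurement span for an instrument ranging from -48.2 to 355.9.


Span = upper range - lower range.
Span = 355.9 - (-48.2)
Span = 404.1

404.1


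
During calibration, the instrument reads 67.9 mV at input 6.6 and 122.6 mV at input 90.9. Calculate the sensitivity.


Sensitivity = (y2 - y1) / (x2 - x1).
S = (122.6 - 67.9) / (90.9 - 6.6)
S = 54.7 / 84.3
S = 0.6489 mV/unit

0.6489 mV/unit


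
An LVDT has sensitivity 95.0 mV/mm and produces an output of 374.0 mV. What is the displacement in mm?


Displacement = Vout / sensitivity.
d = 374.0 / 95.0
d = 3.937 mm

3.937 mm


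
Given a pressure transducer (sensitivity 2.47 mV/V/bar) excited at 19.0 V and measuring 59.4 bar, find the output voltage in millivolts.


Output = sensitivity * Vex * P.
Vout = 2.47 * 19.0 * 59.4
Vout = 46.93 * 59.4
Vout = 2787.64 mV

2787.64 mV


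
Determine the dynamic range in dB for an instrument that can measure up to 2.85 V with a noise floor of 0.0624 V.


Dynamic range = 20 * log10(Vmax / Vnoise).
DR = 20 * log10(2.85 / 0.0624)
DR = 20 * log10(45.67)
DR = 33.19 dB

33.19 dB


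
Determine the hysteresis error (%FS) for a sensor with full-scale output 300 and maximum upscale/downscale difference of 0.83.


Hysteresis = (max difference / full scale) * 100%.
H = (0.83 / 300) * 100
H = 0.277 %FS

0.277 %FS


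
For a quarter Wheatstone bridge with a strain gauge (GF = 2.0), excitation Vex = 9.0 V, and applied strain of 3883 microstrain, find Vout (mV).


Quarter bridge output: Vout = (GF * epsilon * Vex) / 4.
Vout = (2.0 * 3883e-6 * 9.0) / 4
Vout = 0.069894 / 4 V
Vout = 0.0174735 V = 17.4735 mV

17.4735 mV


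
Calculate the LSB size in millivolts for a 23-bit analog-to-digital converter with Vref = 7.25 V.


The resolution (LSB) of an ADC is Vref / 2^n.
LSB = 7.25 / 2^23
LSB = 7.25 / 8388608
LSB = 8.6e-07 V = 0.00086427 mV

0.00086427 mV


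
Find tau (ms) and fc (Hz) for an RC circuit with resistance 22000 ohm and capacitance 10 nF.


Time constant: tau = R * C.
tau = 22000 * 1.00e-08 = 0.00022 s
tau = 0.22 ms
Cutoff frequency: fc = 1 / (2*pi*R*C).
fc = 1 / (2*pi*0.00022) = 723.43 Hz

tau = 0.22 ms, fc = 723.43 Hz


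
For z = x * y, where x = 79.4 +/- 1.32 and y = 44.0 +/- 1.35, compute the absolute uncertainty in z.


For a product z = x*y, the relative uncertainty is:
uz/z = sqrt((ux/x)^2 + (uy/y)^2)
Relative uncertainties: ux/x = 1.32/79.4 = 0.016625
uy/y = 1.35/44.0 = 0.030682
z = 79.4 * 44.0 = 3493.6
uz = 3493.6 * sqrt(0.016625^2 + 0.030682^2) = 121.914

121.914


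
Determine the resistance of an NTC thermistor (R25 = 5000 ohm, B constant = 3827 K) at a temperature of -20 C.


NTC thermistor equation: Rt = R25 * exp(B * (1/T - 1/T25)).
T in Kelvin: 253.15 K, T25 = 298.15 K
1/T - 1/T25 = 1/253.15 - 1/298.15 = 0.00059621
B * (1/T - 1/T25) = 3827 * 0.00059621 = 2.2817
Rt = 5000 * exp(2.2817) = 48966.5 ohm

48966.5 ohm


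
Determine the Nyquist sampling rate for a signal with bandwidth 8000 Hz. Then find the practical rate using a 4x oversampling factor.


By Nyquist theorem, fs_min = 2 * fmax.
fs_min = 2 * 8000 = 16000 Hz
Practical rate = 4 * fs_min = 4 * 16000 = 64000 Hz

fs_min = 16000 Hz, fs_practical = 64000 Hz


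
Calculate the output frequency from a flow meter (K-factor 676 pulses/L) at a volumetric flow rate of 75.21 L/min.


Frequency = K * Q / 60 (converting L/min to L/s).
f = 676 * 75.21 / 60
f = 50841.96 / 60
f = 847.37 Hz

847.37 Hz


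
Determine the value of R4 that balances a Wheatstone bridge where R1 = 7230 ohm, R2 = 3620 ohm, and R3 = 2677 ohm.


At balance: R1*R4 = R2*R3, so R4 = R2*R3/R1.
R4 = 3620 * 2677 / 7230
R4 = 9690740 / 7230
R4 = 1340.35 ohm

1340.35 ohm


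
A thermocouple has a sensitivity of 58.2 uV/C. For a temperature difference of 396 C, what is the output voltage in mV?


The thermocouple output V = sensitivity * dT.
V = 58.2 uV/C * 396 C
V = 23047.2 uV
V = 23.047 mV

23.047 mV


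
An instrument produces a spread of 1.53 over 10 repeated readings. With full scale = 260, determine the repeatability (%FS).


Repeatability = (spread / full scale) * 100%.
R = (1.53 / 260) * 100
R = 0.588 %FS

0.588 %FS


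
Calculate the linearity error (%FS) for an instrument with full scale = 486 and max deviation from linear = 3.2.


Linearity error = (max deviation / full scale) * 100%.
Linearity = (3.2 / 486) * 100
Linearity = 0.658 %FS

0.658 %FS


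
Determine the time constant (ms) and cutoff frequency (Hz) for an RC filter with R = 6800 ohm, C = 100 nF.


Time constant: tau = R * C.
tau = 6800 * 1.00e-07 = 0.00068 s
tau = 0.68 ms
Cutoff frequency: fc = 1 / (2*pi*R*C).
fc = 1 / (2*pi*0.00068) = 234.05 Hz

tau = 0.68 ms, fc = 234.05 Hz


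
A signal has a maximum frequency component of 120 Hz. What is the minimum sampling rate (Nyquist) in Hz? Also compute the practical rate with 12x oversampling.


By Nyquist theorem, fs_min = 2 * fmax.
fs_min = 2 * 120 = 240 Hz
Practical rate = 12 * fs_min = 12 * 240 = 2880 Hz

fs_min = 240 Hz, fs_practical = 2880 Hz


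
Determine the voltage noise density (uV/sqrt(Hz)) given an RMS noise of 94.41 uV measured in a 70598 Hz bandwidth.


Noise spectral density = Vrms / sqrt(BW).
NSD = 94.41 / sqrt(70598)
NSD = 94.41 / 265.7028
NSD = 0.3553 uV/sqrt(Hz)

0.3553 uV/sqrt(Hz)


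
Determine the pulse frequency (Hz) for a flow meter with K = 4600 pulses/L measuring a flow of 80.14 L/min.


Frequency = K * Q / 60 (converting L/min to L/s).
f = 4600 * 80.14 / 60
f = 368644.0 / 60
f = 6144.07 Hz

6144.07 Hz


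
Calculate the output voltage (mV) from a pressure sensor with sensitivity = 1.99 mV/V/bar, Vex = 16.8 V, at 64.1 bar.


Output = sensitivity * Vex * P.
Vout = 1.99 * 16.8 * 64.1
Vout = 33.432 * 64.1
Vout = 2142.99 mV

2142.99 mV


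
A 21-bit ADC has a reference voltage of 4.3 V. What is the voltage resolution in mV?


The resolution (LSB) of an ADC is Vref / 2^n.
LSB = 4.3 / 2^21
LSB = 4.3 / 2097152
LSB = 2.05e-06 V = 0.0020504 mV

0.0020504 mV


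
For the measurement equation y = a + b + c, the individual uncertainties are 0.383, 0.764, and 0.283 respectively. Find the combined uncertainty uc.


For a sum of independent quantities, uc = sqrt(u1^2 + u2^2 + u3^2).
uc = sqrt(0.383^2 + 0.764^2 + 0.283^2)
uc = sqrt(0.146689 + 0.583696 + 0.080089)
uc = 0.9003

0.9003


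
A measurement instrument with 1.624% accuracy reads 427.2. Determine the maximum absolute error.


Absolute error = (accuracy% / 100) * reading.
Error = (1.624 / 100) * 427.2
Error = 0.01624 * 427.2
Error = 6.9377

6.9377


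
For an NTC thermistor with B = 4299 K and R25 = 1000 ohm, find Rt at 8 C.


NTC thermistor equation: Rt = R25 * exp(B * (1/T - 1/T25)).
T in Kelvin: 281.15 K, T25 = 298.15 K
1/T - 1/T25 = 1/281.15 - 1/298.15 = 0.0002028
B * (1/T - 1/T25) = 4299 * 0.0002028 = 0.8719
Rt = 1000 * exp(0.8719) = 2391.3 ohm

2391.3 ohm


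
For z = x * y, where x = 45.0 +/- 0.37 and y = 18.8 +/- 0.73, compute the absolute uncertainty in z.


For a product z = x*y, the relative uncertainty is:
uz/z = sqrt((ux/x)^2 + (uy/y)^2)
Relative uncertainties: ux/x = 0.37/45.0 = 0.008222
uy/y = 0.73/18.8 = 0.03883
z = 45.0 * 18.8 = 846.0
uz = 846.0 * sqrt(0.008222^2 + 0.03883^2) = 33.578

33.578


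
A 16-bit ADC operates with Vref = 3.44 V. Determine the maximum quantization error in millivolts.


The maximum quantization error is +/- LSB/2.
LSB = Vref / 2^n = 3.44 / 65536 = 5.249e-05 V
Max error = LSB / 2 = 5.249e-05 / 2 = 2.625e-05 V
Max error = 0.0262 mV

0.0262 mV


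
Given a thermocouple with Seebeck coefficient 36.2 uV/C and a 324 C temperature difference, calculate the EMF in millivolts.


The thermocouple output V = sensitivity * dT.
V = 36.2 uV/C * 324 C
V = 11728.8 uV
V = 11.729 mV

11.729 mV


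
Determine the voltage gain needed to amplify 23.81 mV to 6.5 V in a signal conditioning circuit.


Gain = Vout / Vin (converting to same units).
G = 6.5 V / 23.81 mV
G = 6500.0 mV / 23.81 mV
G = 272.99

272.99


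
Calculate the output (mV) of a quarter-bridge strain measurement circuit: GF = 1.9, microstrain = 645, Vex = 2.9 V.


Quarter bridge output: Vout = (GF * epsilon * Vex) / 4.
Vout = (1.9 * 645e-6 * 2.9) / 4
Vout = 0.00355395 / 4 V
Vout = 0.00088849 V = 0.8885 mV

0.8885 mV


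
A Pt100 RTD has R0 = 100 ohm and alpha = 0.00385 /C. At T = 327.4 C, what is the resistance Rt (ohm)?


The RTD equation: Rt = R0 * (1 + alpha * T).
Rt = 100 * (1 + 0.00385 * 327.4)
Rt = 100 * (1 + 1.26049)
Rt = 100 * 2.26049
Rt = 226.049 ohm

226.049 ohm


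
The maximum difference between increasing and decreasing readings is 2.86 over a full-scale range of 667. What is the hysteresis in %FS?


Hysteresis = (max difference / full scale) * 100%.
H = (2.86 / 667) * 100
H = 0.429 %FS

0.429 %FS


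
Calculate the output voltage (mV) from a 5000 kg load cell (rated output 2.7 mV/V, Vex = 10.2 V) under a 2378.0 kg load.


Vout = rated_output * Vex * (load / capacity).
Vout = 2.7 * 10.2 * (2378.0 / 5000)
Vout = 2.7 * 10.2 * 0.4756
Vout = 13.098 mV

13.098 mV


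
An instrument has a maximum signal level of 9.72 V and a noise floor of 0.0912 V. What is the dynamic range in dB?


Dynamic range = 20 * log10(Vmax / Vnoise).
DR = 20 * log10(9.72 / 0.0912)
DR = 20 * log10(106.58)
DR = 40.55 dB

40.55 dB


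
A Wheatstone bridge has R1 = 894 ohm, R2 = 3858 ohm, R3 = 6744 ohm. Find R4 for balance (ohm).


At balance: R1*R4 = R2*R3, so R4 = R2*R3/R1.
R4 = 3858 * 6744 / 894
R4 = 26018352 / 894
R4 = 29103.3 ohm

29103.3 ohm


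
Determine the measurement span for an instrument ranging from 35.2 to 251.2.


Span = upper range - lower range.
Span = 251.2 - (35.2)
Span = 216.0

216.0


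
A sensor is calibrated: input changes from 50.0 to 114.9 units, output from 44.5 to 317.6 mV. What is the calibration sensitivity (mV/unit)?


Sensitivity = (y2 - y1) / (x2 - x1).
S = (317.6 - 44.5) / (114.9 - 50.0)
S = 273.1 / 64.9
S = 4.208 mV/unit

4.208 mV/unit


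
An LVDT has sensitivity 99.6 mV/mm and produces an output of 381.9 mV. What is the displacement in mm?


Displacement = Vout / sensitivity.
d = 381.9 / 99.6
d = 3.834 mm

3.834 mm


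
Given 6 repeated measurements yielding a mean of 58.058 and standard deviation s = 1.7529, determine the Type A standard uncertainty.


The standard uncertainty for Type A evaluation is u = s / sqrt(n).
u = 1.7529 / sqrt(6)
u = 1.7529 / 2.4495
u = 0.7156

0.7156


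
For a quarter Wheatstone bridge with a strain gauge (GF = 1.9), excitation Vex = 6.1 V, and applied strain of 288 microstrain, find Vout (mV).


Quarter bridge output: Vout = (GF * epsilon * Vex) / 4.
Vout = (1.9 * 288e-6 * 6.1) / 4
Vout = 0.00333792 / 4 V
Vout = 0.00083448 V = 0.8345 mV

0.8345 mV


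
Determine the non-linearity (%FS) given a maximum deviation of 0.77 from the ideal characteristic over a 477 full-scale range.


Linearity error = (max deviation / full scale) * 100%.
Linearity = (0.77 / 477) * 100
Linearity = 0.161 %FS

0.161 %FS


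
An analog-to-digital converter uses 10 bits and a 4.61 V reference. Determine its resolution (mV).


The resolution (LSB) of an ADC is Vref / 2^n.
LSB = 4.61 / 2^10
LSB = 4.61 / 1024
LSB = 0.00450195 V = 4.50195312 mV

4.50195312 mV


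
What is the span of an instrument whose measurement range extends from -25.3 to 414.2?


Span = upper range - lower range.
Span = 414.2 - (-25.3)
Span = 439.5

439.5


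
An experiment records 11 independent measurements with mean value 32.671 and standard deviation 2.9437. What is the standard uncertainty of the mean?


The standard uncertainty for Type A evaluation is u = s / sqrt(n).
u = 2.9437 / sqrt(11)
u = 2.9437 / 3.3166
u = 0.8876

0.8876


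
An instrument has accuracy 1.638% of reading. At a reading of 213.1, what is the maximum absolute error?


Absolute error = (accuracy% / 100) * reading.
Error = (1.638 / 100) * 213.1
Error = 0.01638 * 213.1
Error = 3.4906

3.4906


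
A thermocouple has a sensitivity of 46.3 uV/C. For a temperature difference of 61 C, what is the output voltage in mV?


The thermocouple output V = sensitivity * dT.
V = 46.3 uV/C * 61 C
V = 2824.3 uV
V = 2.824 mV

2.824 mV


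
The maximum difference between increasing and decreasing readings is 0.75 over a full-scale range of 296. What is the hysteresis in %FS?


Hysteresis = (max difference / full scale) * 100%.
H = (0.75 / 296) * 100
H = 0.253 %FS

0.253 %FS


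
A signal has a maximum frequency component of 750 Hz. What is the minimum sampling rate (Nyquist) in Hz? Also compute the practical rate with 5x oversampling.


By Nyquist theorem, fs_min = 2 * fmax.
fs_min = 2 * 750 = 1500 Hz
Practical rate = 5 * fs_min = 5 * 1500 = 7500 Hz

fs_min = 1500 Hz, fs_practical = 7500 Hz


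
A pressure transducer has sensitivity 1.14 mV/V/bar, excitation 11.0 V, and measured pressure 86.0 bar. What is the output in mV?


Output = sensitivity * Vex * P.
Vout = 1.14 * 11.0 * 86.0
Vout = 12.54 * 86.0
Vout = 1078.44 mV

1078.44 mV


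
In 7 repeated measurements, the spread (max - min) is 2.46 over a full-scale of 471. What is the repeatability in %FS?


Repeatability = (spread / full scale) * 100%.
R = (2.46 / 471) * 100
R = 0.522 %FS

0.522 %FS


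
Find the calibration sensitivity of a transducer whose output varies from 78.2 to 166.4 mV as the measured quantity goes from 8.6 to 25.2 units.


Sensitivity = (y2 - y1) / (x2 - x1).
S = (166.4 - 78.2) / (25.2 - 8.6)
S = 88.2 / 16.6
S = 5.3133 mV/unit

5.3133 mV/unit


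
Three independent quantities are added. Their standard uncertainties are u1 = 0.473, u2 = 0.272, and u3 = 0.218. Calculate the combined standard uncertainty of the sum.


For a sum of independent quantities, uc = sqrt(u1^2 + u2^2 + u3^2).
uc = sqrt(0.473^2 + 0.272^2 + 0.218^2)
uc = sqrt(0.223729 + 0.073984 + 0.047524)
uc = 0.5876

0.5876


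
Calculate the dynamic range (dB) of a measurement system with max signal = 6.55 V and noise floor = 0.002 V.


Dynamic range = 20 * log10(Vmax / Vnoise).
DR = 20 * log10(6.55 / 0.002)
DR = 20 * log10(3275.0)
DR = 70.3 dB

70.3 dB


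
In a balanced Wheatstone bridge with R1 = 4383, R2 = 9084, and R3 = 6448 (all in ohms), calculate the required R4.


At balance: R1*R4 = R2*R3, so R4 = R2*R3/R1.
R4 = 9084 * 6448 / 4383
R4 = 58573632 / 4383
R4 = 13363.82 ohm

13363.82 ohm


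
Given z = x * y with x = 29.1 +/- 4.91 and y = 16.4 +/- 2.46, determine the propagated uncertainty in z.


For a product z = x*y, the relative uncertainty is:
uz/z = sqrt((ux/x)^2 + (uy/y)^2)
Relative uncertainties: ux/x = 4.91/29.1 = 0.168729
uy/y = 2.46/16.4 = 0.15
z = 29.1 * 16.4 = 477.2
uz = 477.2 * sqrt(0.168729^2 + 0.15^2) = 107.744

107.744


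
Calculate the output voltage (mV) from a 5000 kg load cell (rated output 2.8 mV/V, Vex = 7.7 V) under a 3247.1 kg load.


Vout = rated_output * Vex * (load / capacity).
Vout = 2.8 * 7.7 * (3247.1 / 5000)
Vout = 2.8 * 7.7 * 0.64942
Vout = 14.001 mV

14.001 mV


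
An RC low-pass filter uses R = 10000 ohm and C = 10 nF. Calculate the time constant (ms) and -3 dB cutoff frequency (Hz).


Time constant: tau = R * C.
tau = 10000 * 1.00e-08 = 0.0001 s
tau = 0.1 ms
Cutoff frequency: fc = 1 / (2*pi*R*C).
fc = 1 / (2*pi*0.0001) = 1591.55 Hz

tau = 0.1 ms, fc = 1591.55 Hz


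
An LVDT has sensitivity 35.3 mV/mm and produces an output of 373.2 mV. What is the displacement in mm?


Displacement = Vout / sensitivity.
d = 373.2 / 35.3
d = 10.572 mm

10.572 mm


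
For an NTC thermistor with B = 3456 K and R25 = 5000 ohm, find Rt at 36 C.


NTC thermistor equation: Rt = R25 * exp(B * (1/T - 1/T25)).
T in Kelvin: 309.15 K, T25 = 298.15 K
1/T - 1/T25 = 1/309.15 - 1/298.15 = -0.00011934
B * (1/T - 1/T25) = 3456 * -0.00011934 = -0.4124
Rt = 5000 * exp(-0.4124) = 3310.2 ohm

3310.2 ohm


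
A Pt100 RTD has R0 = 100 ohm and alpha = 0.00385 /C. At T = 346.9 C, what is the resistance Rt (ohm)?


The RTD equation: Rt = R0 * (1 + alpha * T).
Rt = 100 * (1 + 0.00385 * 346.9)
Rt = 100 * (1 + 1.335565)
Rt = 100 * 2.335565
Rt = 233.556 ohm

233.556 ohm


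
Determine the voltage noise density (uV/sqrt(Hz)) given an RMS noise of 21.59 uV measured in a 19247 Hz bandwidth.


Noise spectral density = Vrms / sqrt(BW).
NSD = 21.59 / sqrt(19247)
NSD = 21.59 / 138.7336
NSD = 0.1556 uV/sqrt(Hz)

0.1556 uV/sqrt(Hz)


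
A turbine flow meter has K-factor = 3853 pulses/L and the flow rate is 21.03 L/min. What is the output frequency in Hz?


Frequency = K * Q / 60 (converting L/min to L/s).
f = 3853 * 21.03 / 60
f = 81028.59 / 60
f = 1350.48 Hz

1350.48 Hz


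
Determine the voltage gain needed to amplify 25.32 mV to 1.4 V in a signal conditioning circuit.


Gain = Vout / Vin (converting to same units).
G = 1.4 V / 25.32 mV
G = 1400.0 mV / 25.32 mV
G = 55.29

55.29


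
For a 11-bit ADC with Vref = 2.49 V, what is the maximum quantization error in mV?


The maximum quantization error is +/- LSB/2.
LSB = Vref / 2^n = 2.49 / 2048 = 0.00121582 V
Max error = LSB / 2 = 0.00121582 / 2 = 0.00060791 V
Max error = 0.6079 mV

0.6079 mV


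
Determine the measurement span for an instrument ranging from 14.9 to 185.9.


Span = upper range - lower range.
Span = 185.9 - (14.9)
Span = 171.0

171.0


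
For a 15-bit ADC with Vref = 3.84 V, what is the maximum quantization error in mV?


The maximum quantization error is +/- LSB/2.
LSB = Vref / 2^n = 3.84 / 32768 = 0.00011719 V
Max error = LSB / 2 = 0.00011719 / 2 = 5.859e-05 V
Max error = 0.0586 mV

0.0586 mV


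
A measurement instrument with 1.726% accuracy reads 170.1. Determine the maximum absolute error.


Absolute error = (accuracy% / 100) * reading.
Error = (1.726 / 100) * 170.1
Error = 0.01726 * 170.1
Error = 2.9359

2.9359


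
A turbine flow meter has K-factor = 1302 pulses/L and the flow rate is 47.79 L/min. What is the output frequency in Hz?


Frequency = K * Q / 60 (converting L/min to L/s).
f = 1302 * 47.79 / 60
f = 62222.58 / 60
f = 1037.04 Hz

1037.04 Hz


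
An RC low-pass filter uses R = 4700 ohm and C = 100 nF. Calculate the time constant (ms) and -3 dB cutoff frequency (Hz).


Time constant: tau = R * C.
tau = 4700 * 1.00e-07 = 0.00047 s
tau = 0.47 ms
Cutoff frequency: fc = 1 / (2*pi*R*C).
fc = 1 / (2*pi*0.00047) = 338.63 Hz

tau = 0.47 ms, fc = 338.63 Hz


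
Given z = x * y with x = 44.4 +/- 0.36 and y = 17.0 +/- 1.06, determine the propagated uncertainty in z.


For a product z = x*y, the relative uncertainty is:
uz/z = sqrt((ux/x)^2 + (uy/y)^2)
Relative uncertainties: ux/x = 0.36/44.4 = 0.008108
uy/y = 1.06/17.0 = 0.062353
z = 44.4 * 17.0 = 754.8
uz = 754.8 * sqrt(0.008108^2 + 0.062353^2) = 47.46

47.46


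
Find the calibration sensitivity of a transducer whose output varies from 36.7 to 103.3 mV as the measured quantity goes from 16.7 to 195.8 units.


Sensitivity = (y2 - y1) / (x2 - x1).
S = (103.3 - 36.7) / (195.8 - 16.7)
S = 66.6 / 179.1
S = 0.3719 mV/unit

0.3719 mV/unit


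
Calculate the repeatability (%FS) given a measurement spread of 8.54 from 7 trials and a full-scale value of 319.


Repeatability = (spread / full scale) * 100%.
R = (8.54 / 319) * 100
R = 2.677 %FS

2.677 %FS


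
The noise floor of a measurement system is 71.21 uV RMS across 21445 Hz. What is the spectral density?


Noise spectral density = Vrms / sqrt(BW).
NSD = 71.21 / sqrt(21445)
NSD = 71.21 / 146.4411
NSD = 0.4863 uV/sqrt(Hz)

0.4863 uV/sqrt(Hz)


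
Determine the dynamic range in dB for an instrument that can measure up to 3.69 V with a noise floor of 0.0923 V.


Dynamic range = 20 * log10(Vmax / Vnoise).
DR = 20 * log10(3.69 / 0.0923)
DR = 20 * log10(39.98)
DR = 32.04 dB

32.04 dB


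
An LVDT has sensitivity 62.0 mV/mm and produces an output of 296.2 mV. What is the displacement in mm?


Displacement = Vout / sensitivity.
d = 296.2 / 62.0
d = 4.777 mm

4.777 mm


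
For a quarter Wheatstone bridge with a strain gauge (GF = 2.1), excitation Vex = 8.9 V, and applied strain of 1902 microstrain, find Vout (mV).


Quarter bridge output: Vout = (GF * epsilon * Vex) / 4.
Vout = (2.1 * 1902e-6 * 8.9) / 4
Vout = 0.03554838 / 4 V
Vout = 0.00888709 V = 8.8871 mV

8.8871 mV


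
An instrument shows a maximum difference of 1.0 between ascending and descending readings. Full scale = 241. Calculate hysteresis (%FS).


Hysteresis = (max difference / full scale) * 100%.
H = (1.0 / 241) * 100
H = 0.415 %FS

0.415 %FS


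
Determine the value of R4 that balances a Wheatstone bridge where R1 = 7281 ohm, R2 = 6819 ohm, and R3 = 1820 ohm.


At balance: R1*R4 = R2*R3, so R4 = R2*R3/R1.
R4 = 6819 * 1820 / 7281
R4 = 12410580 / 7281
R4 = 1704.52 ohm

1704.52 ohm


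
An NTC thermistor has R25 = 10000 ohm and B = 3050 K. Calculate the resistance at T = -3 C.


NTC thermistor equation: Rt = R25 * exp(B * (1/T - 1/T25)).
T in Kelvin: 270.15 K, T25 = 298.15 K
1/T - 1/T25 = 1/270.15 - 1/298.15 = 0.00034763
B * (1/T - 1/T25) = 3050 * 0.00034763 = 1.0603
Rt = 10000 * exp(1.0603) = 28871.6 ohm

28871.6 ohm


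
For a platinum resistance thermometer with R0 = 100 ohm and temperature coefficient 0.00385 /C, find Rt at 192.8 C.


The RTD equation: Rt = R0 * (1 + alpha * T).
Rt = 100 * (1 + 0.00385 * 192.8)
Rt = 100 * (1 + 0.74228)
Rt = 100 * 1.74228
Rt = 174.228 ohm

174.228 ohm


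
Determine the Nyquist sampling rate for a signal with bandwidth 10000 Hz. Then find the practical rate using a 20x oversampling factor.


By Nyquist theorem, fs_min = 2 * fmax.
fs_min = 2 * 10000 = 20000 Hz
Practical rate = 20 * fs_min = 20 * 20000 = 400000 Hz

fs_min = 20000 Hz, fs_practical = 400000 Hz


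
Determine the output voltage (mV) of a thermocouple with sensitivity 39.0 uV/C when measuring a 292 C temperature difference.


The thermocouple output V = sensitivity * dT.
V = 39.0 uV/C * 292 C
V = 11388.0 uV
V = 11.388 mV

11.388 mV


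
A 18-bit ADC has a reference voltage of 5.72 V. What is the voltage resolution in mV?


The resolution (LSB) of an ADC is Vref / 2^n.
LSB = 5.72 / 2^18
LSB = 5.72 / 262144
LSB = 2.182e-05 V = 0.02182007 mV

0.02182007 mV


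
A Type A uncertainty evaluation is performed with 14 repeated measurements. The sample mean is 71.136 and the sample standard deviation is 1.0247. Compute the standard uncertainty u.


The standard uncertainty for Type A evaluation is u = s / sqrt(n).
u = 1.0247 / sqrt(14)
u = 1.0247 / 3.7417
u = 0.2739

0.2739


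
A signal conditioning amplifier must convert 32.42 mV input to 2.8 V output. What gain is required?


Gain = Vout / Vin (converting to same units).
G = 2.8 V / 32.42 mV
G = 2800.0 mV / 32.42 mV
G = 86.37

86.37


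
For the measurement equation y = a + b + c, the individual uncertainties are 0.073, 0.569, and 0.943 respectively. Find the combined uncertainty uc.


For a sum of independent quantities, uc = sqrt(u1^2 + u2^2 + u3^2).
uc = sqrt(0.073^2 + 0.569^2 + 0.943^2)
uc = sqrt(0.005329 + 0.323761 + 0.889249)
uc = 1.1038

1.1038


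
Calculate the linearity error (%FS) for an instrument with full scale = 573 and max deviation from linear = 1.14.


Linearity error = (max deviation / full scale) * 100%.
Linearity = (1.14 / 573) * 100
Linearity = 0.199 %FS

0.199 %FS


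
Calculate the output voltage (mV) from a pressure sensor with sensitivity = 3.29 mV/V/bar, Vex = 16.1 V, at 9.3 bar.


Output = sensitivity * Vex * P.
Vout = 3.29 * 16.1 * 9.3
Vout = 52.969 * 9.3
Vout = 492.61 mV

492.61 mV


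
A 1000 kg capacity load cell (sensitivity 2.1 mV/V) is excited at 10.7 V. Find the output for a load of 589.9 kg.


Vout = rated_output * Vex * (load / capacity).
Vout = 2.1 * 10.7 * (589.9 / 1000)
Vout = 2.1 * 10.7 * 0.5899
Vout = 13.255 mV

13.255 mV


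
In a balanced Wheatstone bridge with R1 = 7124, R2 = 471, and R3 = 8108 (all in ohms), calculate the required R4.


At balance: R1*R4 = R2*R3, so R4 = R2*R3/R1.
R4 = 471 * 8108 / 7124
R4 = 3818868 / 7124
R4 = 536.06 ohm

536.06 ohm


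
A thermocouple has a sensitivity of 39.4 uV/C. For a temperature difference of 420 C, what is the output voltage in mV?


The thermocouple output V = sensitivity * dT.
V = 39.4 uV/C * 420 C
V = 16548.0 uV
V = 16.548 mV

16.548 mV


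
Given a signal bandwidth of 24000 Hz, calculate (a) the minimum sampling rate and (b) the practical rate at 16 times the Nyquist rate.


By Nyquist theorem, fs_min = 2 * fmax.
fs_min = 2 * 24000 = 48000 Hz
Practical rate = 16 * fs_min = 16 * 48000 = 768000 Hz

fs_min = 48000 Hz, fs_practical = 768000 Hz


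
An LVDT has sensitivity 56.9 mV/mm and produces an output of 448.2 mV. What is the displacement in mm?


Displacement = Vout / sensitivity.
d = 448.2 / 56.9
d = 7.877 mm

7.877 mm


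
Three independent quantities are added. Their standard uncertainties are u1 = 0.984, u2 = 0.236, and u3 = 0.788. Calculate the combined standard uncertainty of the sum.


For a sum of independent quantities, uc = sqrt(u1^2 + u2^2 + u3^2).
uc = sqrt(0.984^2 + 0.236^2 + 0.788^2)
uc = sqrt(0.968256 + 0.055696 + 0.620944)
uc = 1.2825

1.2825


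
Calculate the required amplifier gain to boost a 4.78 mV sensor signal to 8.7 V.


Gain = Vout / Vin (converting to same units).
G = 8.7 V / 4.78 mV
G = 8700.0 mV / 4.78 mV
G = 1820.08

1820.08


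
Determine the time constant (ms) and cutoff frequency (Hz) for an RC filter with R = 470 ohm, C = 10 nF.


Time constant: tau = R * C.
tau = 470 * 1.00e-08 = 4.7e-06 s
tau = 0.0047 ms
Cutoff frequency: fc = 1 / (2*pi*R*C).
fc = 1 / (2*pi*4.7e-06) = 33862.75 Hz

tau = 0.0047 ms, fc = 33862.75 Hz


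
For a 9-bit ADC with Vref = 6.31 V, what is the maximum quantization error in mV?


The maximum quantization error is +/- LSB/2.
LSB = Vref / 2^n = 6.31 / 512 = 0.01232422 V
Max error = LSB / 2 = 0.01232422 / 2 = 0.00616211 V
Max error = 6.1621 mV

6.1621 mV


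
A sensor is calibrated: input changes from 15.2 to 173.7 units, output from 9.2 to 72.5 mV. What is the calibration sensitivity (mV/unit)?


Sensitivity = (y2 - y1) / (x2 - x1).
S = (72.5 - 9.2) / (173.7 - 15.2)
S = 63.3 / 158.5
S = 0.3994 mV/unit

0.3994 mV/unit


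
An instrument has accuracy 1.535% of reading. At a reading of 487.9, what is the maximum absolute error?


Absolute error = (accuracy% / 100) * reading.
Error = (1.535 / 100) * 487.9
Error = 0.01535 * 487.9
Error = 7.4893

7.4893


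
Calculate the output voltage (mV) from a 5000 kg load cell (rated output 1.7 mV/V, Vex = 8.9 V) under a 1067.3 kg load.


Vout = rated_output * Vex * (load / capacity).
Vout = 1.7 * 8.9 * (1067.3 / 5000)
Vout = 1.7 * 8.9 * 0.21346
Vout = 3.23 mV

3.23 mV


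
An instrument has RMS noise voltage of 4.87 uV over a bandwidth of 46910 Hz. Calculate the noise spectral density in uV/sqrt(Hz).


Noise spectral density = Vrms / sqrt(BW).
NSD = 4.87 / sqrt(46910)
NSD = 4.87 / 216.5872
NSD = 0.0225 uV/sqrt(Hz)

0.0225 uV/sqrt(Hz)


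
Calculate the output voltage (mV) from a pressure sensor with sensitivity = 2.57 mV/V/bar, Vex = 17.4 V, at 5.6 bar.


Output = sensitivity * Vex * P.
Vout = 2.57 * 17.4 * 5.6
Vout = 44.718 * 5.6
Vout = 250.42 mV

250.42 mV


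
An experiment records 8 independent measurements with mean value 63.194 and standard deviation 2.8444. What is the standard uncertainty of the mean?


The standard uncertainty for Type A evaluation is u = s / sqrt(n).
u = 2.8444 / sqrt(8)
u = 2.8444 / 2.8284
u = 1.0056

1.0056


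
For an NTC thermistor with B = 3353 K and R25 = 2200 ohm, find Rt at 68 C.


NTC thermistor equation: Rt = R25 * exp(B * (1/T - 1/T25)).
T in Kelvin: 341.15 K, T25 = 298.15 K
1/T - 1/T25 = 1/341.15 - 1/298.15 = -0.00042275
B * (1/T - 1/T25) = 3353 * -0.00042275 = -1.4175
Rt = 2200 * exp(-1.4175) = 533.1 ohm

533.1 ohm


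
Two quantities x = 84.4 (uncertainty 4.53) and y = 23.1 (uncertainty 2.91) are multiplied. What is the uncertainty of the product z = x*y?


For a product z = x*y, the relative uncertainty is:
uz/z = sqrt((ux/x)^2 + (uy/y)^2)
Relative uncertainties: ux/x = 4.53/84.4 = 0.053673
uy/y = 2.91/23.1 = 0.125974
z = 84.4 * 23.1 = 1949.6
uz = 1949.6 * sqrt(0.053673^2 + 0.125974^2) = 266.967

266.967


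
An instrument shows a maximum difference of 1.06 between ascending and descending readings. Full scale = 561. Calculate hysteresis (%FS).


Hysteresis = (max difference / full scale) * 100%.
H = (1.06 / 561) * 100
H = 0.189 %FS

0.189 %FS


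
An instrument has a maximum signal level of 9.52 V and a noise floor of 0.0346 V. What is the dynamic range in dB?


Dynamic range = 20 * log10(Vmax / Vnoise).
DR = 20 * log10(9.52 / 0.0346)
DR = 20 * log10(275.14)
DR = 48.79 dB

48.79 dB


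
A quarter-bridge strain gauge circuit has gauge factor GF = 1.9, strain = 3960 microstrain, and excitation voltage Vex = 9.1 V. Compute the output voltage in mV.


Quarter bridge output: Vout = (GF * epsilon * Vex) / 4.
Vout = (1.9 * 3960e-6 * 9.1) / 4
Vout = 0.0684684 / 4 V
Vout = 0.0171171 V = 17.1171 mV

17.1171 mV


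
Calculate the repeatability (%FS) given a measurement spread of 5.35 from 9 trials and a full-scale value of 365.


Repeatability = (spread / full scale) * 100%.
R = (5.35 / 365) * 100
R = 1.466 %FS

1.466 %FS


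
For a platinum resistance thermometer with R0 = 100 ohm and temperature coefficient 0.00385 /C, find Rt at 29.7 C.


The RTD equation: Rt = R0 * (1 + alpha * T).
Rt = 100 * (1 + 0.00385 * 29.7)
Rt = 100 * (1 + 0.114345)
Rt = 100 * 1.114345
Rt = 111.434 ohm

111.434 ohm


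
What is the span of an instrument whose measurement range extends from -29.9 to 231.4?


Span = upper range - lower range.
Span = 231.4 - (-29.9)
Span = 261.3

261.3


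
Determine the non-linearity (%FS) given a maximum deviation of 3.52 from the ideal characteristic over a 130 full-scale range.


Linearity error = (max deviation / full scale) * 100%.
Linearity = (3.52 / 130) * 100
Linearity = 2.708 %FS

2.708 %FS


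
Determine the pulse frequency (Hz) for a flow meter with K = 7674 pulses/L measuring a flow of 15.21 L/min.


Frequency = K * Q / 60 (converting L/min to L/s).
f = 7674 * 15.21 / 60
f = 116721.54 / 60
f = 1945.36 Hz

1945.36 Hz


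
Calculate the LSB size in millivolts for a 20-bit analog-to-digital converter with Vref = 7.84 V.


The resolution (LSB) of an ADC is Vref / 2^n.
LSB = 7.84 / 2^20
LSB = 7.84 / 1048576
LSB = 7.48e-06 V = 0.00747681 mV

0.00747681 mV


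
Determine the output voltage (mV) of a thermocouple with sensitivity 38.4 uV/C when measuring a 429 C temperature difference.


The thermocouple output V = sensitivity * dT.
V = 38.4 uV/C * 429 C
V = 16473.6 uV
V = 16.474 mV

16.474 mV


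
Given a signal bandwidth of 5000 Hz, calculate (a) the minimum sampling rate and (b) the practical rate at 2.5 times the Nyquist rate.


By Nyquist theorem, fs_min = 2 * fmax.
fs_min = 2 * 5000 = 10000 Hz
Practical rate = 2.5 * fs_min = 2.5 * 10000 = 25000 Hz

fs_min = 10000 Hz, fs_practical = 25000 Hz


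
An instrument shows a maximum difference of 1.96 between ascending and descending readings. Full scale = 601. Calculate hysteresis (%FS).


Hysteresis = (max difference / full scale) * 100%.
H = (1.96 / 601) * 100
H = 0.326 %FS

0.326 %FS


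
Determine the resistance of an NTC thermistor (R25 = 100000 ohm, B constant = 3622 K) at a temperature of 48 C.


NTC thermistor equation: Rt = R25 * exp(B * (1/T - 1/T25)).
T in Kelvin: 321.15 K, T25 = 298.15 K
1/T - 1/T25 = 1/321.15 - 1/298.15 = -0.00024021
B * (1/T - 1/T25) = 3622 * -0.00024021 = -0.87
Rt = 100000 * exp(-0.87) = 41894.0 ohm

41894.0 ohm


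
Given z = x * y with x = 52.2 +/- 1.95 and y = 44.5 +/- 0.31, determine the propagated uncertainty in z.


For a product z = x*y, the relative uncertainty is:
uz/z = sqrt((ux/x)^2 + (uy/y)^2)
Relative uncertainties: ux/x = 1.95/52.2 = 0.037356
uy/y = 0.31/44.5 = 0.006966
z = 52.2 * 44.5 = 2322.9
uz = 2322.9 * sqrt(0.037356^2 + 0.006966^2) = 88.271

88.271


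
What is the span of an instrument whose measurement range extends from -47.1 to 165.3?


Span = upper range - lower range.
Span = 165.3 - (-47.1)
Span = 212.4

212.4


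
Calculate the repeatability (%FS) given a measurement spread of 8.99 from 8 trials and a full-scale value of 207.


Repeatability = (spread / full scale) * 100%.
R = (8.99 / 207) * 100
R = 4.343 %FS

4.343 %FS


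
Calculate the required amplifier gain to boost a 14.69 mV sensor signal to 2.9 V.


Gain = Vout / Vin (converting to same units).
G = 2.9 V / 14.69 mV
G = 2900.0 mV / 14.69 mV
G = 197.41

197.41


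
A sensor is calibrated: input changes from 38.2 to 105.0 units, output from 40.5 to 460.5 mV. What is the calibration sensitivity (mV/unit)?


Sensitivity = (y2 - y1) / (x2 - x1).
S = (460.5 - 40.5) / (105.0 - 38.2)
S = 420.0 / 66.8
S = 6.2874 mV/unit

6.2874 mV/unit


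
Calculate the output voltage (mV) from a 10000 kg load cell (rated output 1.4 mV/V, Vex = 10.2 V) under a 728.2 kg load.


Vout = rated_output * Vex * (load / capacity).
Vout = 1.4 * 10.2 * (728.2 / 10000)
Vout = 1.4 * 10.2 * 0.07282
Vout = 1.04 mV

1.04 mV


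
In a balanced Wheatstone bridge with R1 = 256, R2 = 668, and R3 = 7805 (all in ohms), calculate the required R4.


At balance: R1*R4 = R2*R3, so R4 = R2*R3/R1.
R4 = 668 * 7805 / 256
R4 = 5213740 / 256
R4 = 20366.17 ohm

20366.17 ohm


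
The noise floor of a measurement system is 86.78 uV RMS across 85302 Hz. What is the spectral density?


Noise spectral density = Vrms / sqrt(BW).
NSD = 86.78 / sqrt(85302)
NSD = 86.78 / 292.0651
NSD = 0.2971 uV/sqrt(Hz)

0.2971 uV/sqrt(Hz)


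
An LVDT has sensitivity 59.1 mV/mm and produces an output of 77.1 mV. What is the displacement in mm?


Displacement = Vout / sensitivity.
d = 77.1 / 59.1
d = 1.305 mm

1.305 mm


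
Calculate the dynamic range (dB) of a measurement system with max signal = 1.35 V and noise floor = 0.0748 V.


Dynamic range = 20 * log10(Vmax / Vnoise).
DR = 20 * log10(1.35 / 0.0748)
DR = 20 * log10(18.05)
DR = 25.13 dB

25.13 dB


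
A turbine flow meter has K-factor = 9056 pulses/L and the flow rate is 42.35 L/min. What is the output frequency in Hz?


Frequency = K * Q / 60 (converting L/min to L/s).
f = 9056 * 42.35 / 60
f = 383521.6 / 60
f = 6392.03 Hz

6392.03 Hz


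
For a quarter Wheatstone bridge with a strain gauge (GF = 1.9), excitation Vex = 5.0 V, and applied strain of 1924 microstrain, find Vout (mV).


Quarter bridge output: Vout = (GF * epsilon * Vex) / 4.
Vout = (1.9 * 1924e-6 * 5.0) / 4
Vout = 0.018278 / 4 V
Vout = 0.0045695 V = 4.5695 mV

4.5695 mV


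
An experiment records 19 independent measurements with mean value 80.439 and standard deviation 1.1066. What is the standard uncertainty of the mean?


The standard uncertainty for Type A evaluation is u = s / sqrt(n).
u = 1.1066 / sqrt(19)
u = 1.1066 / 4.3589
u = 0.2539

0.2539


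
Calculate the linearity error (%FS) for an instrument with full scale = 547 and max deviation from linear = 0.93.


Linearity error = (max deviation / full scale) * 100%.
Linearity = (0.93 / 547) * 100
Linearity = 0.17 %FS

0.17 %FS


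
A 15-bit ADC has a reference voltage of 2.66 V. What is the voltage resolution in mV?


The resolution (LSB) of an ADC is Vref / 2^n.
LSB = 2.66 / 2^15
LSB = 2.66 / 32768
LSB = 8.118e-05 V = 0.08117676 mV

0.08117676 mV


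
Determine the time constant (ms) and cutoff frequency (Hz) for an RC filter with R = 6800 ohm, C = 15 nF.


Time constant: tau = R * C.
tau = 6800 * 1.50e-08 = 0.000102 s
tau = 0.102 ms
Cutoff frequency: fc = 1 / (2*pi*R*C).
fc = 1 / (2*pi*0.000102) = 1560.34 Hz

tau = 0.102 ms, fc = 1560.34 Hz


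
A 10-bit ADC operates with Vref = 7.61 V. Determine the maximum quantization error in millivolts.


The maximum quantization error is +/- LSB/2.
LSB = Vref / 2^n = 7.61 / 1024 = 0.00743164 V
Max error = LSB / 2 = 0.00743164 / 2 = 0.00371582 V
Max error = 3.7158 mV

3.7158 mV


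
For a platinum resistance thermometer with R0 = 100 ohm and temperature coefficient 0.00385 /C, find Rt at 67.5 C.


The RTD equation: Rt = R0 * (1 + alpha * T).
Rt = 100 * (1 + 0.00385 * 67.5)
Rt = 100 * (1 + 0.259875)
Rt = 100 * 1.259875
Rt = 125.988 ohm

125.988 ohm


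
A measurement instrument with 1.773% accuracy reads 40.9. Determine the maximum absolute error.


Absolute error = (accuracy% / 100) * reading.
Error = (1.773 / 100) * 40.9
Error = 0.01773 * 40.9
Error = 0.7252

0.7252


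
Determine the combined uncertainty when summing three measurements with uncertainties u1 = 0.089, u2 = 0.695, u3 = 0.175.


For a sum of independent quantities, uc = sqrt(u1^2 + u2^2 + u3^2).
uc = sqrt(0.089^2 + 0.695^2 + 0.175^2)
uc = sqrt(0.007921 + 0.483025 + 0.030625)
uc = 0.7222

0.7222


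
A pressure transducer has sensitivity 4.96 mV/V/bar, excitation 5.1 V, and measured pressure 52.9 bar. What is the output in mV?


Output = sensitivity * Vex * P.
Vout = 4.96 * 5.1 * 52.9
Vout = 25.296 * 52.9
Vout = 1338.16 mV

1338.16 mV


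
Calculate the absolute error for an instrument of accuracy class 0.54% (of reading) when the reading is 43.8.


Absolute error = (accuracy% / 100) * reading.
Error = (0.54 / 100) * 43.8
Error = 0.0054 * 43.8
Error = 0.2365

0.2365


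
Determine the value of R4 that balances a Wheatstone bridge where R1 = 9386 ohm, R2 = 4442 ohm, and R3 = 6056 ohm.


At balance: R1*R4 = R2*R3, so R4 = R2*R3/R1.
R4 = 4442 * 6056 / 9386
R4 = 26900752 / 9386
R4 = 2866.05 ohm

2866.05 ohm
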